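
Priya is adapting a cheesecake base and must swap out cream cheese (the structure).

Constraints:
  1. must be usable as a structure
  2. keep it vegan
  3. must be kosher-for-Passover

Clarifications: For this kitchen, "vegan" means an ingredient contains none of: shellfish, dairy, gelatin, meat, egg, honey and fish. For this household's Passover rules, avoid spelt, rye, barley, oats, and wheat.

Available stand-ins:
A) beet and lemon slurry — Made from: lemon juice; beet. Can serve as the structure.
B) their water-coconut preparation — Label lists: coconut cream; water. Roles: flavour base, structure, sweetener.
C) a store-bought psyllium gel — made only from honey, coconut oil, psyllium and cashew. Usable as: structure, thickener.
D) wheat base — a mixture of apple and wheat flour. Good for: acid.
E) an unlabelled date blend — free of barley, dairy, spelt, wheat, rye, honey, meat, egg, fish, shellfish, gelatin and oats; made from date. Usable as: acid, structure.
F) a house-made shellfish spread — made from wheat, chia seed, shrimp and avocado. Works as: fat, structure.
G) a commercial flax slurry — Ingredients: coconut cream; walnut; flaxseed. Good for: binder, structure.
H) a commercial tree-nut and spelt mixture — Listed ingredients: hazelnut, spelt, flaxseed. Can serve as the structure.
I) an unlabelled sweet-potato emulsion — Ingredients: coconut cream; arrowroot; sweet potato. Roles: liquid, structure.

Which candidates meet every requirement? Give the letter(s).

A: kosher-for-Passover, vegan — valid
B: works as a structure, vegan, kosher-for-Passover — valid
C: has honey, so not vegan — reject
D: not usable as a structure; has wheat flour, so not kosher-for-Passover — reject
E: all constraints satisfied — valid
F: has shrimp, so not vegan; has wheat, so not kosher-for-Passover — out
G: only coconut cream, walnut and flaxseed; none excluded — OK
H: has spelt, so not kosher-for-Passover — no
I: nothing on the exclusion list — OK

A, B, E, G, I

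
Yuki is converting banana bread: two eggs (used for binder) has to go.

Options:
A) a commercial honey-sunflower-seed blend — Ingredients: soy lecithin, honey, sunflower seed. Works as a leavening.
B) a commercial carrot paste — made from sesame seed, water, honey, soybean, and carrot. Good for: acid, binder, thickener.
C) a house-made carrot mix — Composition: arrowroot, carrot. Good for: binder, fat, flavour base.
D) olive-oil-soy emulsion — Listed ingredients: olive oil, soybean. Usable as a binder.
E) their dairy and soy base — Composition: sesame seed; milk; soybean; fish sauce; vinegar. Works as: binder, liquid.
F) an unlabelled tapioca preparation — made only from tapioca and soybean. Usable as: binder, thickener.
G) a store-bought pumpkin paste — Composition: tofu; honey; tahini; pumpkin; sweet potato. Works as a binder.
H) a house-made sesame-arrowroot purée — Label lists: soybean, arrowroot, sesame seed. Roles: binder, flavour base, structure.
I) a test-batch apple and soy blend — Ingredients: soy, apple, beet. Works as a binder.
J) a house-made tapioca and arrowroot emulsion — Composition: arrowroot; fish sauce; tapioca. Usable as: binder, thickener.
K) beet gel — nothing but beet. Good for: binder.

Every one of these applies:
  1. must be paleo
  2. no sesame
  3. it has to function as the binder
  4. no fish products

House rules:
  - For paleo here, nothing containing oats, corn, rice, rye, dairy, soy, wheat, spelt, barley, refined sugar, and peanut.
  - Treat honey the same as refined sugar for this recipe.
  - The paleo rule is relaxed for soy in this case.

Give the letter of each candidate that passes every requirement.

C, D, F, I, K

A: not usable as a binder; has honey, so not paleo — reject
B: has honey, so not paleo; has sesame seed, so not sesame-free — out
C: only arrowroot and carrot; none excluded — keep
D: soy is permitted under the paleo carve-out; nothing else excluded — OK
E: has milk, so not paleo; has sesame seed, so not sesame-free (and 1 more) — no
F: soy is permitted under the paleo carve-out; nothing else excluded — OK
G: has honey, so not paleo; has tahini, so not sesame-free — out
H: has sesame seed, so not sesame-free — reject
I: soy is permitted under the paleo carve-out; nothing else excluded — valid
J: has fish sauce, so not fish-free — no
K: works as a binder, paleo, no sesame — valid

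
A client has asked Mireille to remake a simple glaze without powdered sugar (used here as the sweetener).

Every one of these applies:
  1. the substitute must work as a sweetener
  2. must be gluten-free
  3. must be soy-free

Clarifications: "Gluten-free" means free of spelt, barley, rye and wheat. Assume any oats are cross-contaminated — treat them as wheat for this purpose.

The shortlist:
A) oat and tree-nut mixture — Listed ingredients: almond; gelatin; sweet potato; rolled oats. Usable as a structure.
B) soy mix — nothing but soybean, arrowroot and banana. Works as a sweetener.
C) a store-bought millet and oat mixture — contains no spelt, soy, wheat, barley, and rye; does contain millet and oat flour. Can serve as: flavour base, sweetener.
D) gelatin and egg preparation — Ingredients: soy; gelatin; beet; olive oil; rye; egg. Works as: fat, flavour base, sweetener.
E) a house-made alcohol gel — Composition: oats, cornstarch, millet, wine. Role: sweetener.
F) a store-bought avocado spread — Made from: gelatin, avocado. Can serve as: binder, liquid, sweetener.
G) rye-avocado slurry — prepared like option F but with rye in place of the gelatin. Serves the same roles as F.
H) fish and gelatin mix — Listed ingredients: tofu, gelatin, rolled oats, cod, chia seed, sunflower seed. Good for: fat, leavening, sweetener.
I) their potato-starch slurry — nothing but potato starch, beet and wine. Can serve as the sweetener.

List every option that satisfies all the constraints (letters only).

F, I

A: not usable as a sweetener; has rolled oats, so not gluten-free — out
B: has soybean, so not soy-free — reject
C: has oat flour, so not gluten-free — out
D: has rye, so not gluten-free; has soy, so not soy-free — out
E: has oats, so not gluten-free — out
F: only gelatin and avocado; none excluded — OK
G: has rye, so not gluten-free — no
H: has rolled oats, so not gluten-free; has tofu, so not soy-free — reject
I: all constraints satisfied — valid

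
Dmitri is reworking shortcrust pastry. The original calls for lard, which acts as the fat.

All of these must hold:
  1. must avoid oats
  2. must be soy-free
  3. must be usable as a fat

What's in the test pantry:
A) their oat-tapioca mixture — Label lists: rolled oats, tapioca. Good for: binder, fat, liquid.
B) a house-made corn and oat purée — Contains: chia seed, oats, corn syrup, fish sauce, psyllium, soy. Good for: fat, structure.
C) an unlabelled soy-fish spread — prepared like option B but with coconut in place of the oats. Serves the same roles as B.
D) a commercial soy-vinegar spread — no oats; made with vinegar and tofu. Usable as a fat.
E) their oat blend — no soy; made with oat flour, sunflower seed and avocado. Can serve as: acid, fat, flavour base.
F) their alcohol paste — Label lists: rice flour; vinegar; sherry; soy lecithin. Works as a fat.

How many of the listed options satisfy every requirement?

0

A: has rolled oats, so not oat-free — out
B: has oats, so not oat-free; has soy, so not soy-free — no
C: has soy, so not soy-free — reject
D: has tofu, so not soy-free — reject
E: has oat flour, so not oat-free — no
F: has soy lecithin, so not soy-free — reject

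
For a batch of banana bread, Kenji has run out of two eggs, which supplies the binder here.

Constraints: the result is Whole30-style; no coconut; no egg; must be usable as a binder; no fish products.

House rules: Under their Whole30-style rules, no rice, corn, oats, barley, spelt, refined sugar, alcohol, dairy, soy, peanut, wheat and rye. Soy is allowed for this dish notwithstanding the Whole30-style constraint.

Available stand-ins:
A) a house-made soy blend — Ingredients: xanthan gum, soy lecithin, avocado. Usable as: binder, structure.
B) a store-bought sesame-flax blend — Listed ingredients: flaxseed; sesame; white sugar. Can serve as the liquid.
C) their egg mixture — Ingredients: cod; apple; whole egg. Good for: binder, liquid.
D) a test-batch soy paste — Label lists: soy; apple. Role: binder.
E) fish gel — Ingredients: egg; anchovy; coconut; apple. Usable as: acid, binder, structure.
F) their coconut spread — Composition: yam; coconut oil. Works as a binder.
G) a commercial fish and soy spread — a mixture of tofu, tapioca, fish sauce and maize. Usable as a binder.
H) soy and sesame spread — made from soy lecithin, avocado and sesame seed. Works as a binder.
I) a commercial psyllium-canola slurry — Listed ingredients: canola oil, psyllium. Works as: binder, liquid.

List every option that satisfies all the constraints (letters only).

A: soy is permitted under the Whole30-style carve-out; nothing else excluded — keep
B: not usable as a binder; has white sugar, so not Whole30-style — out
C: has cod, so not fish-free; has whole egg, so not egg-free — reject
D: soy is permitted under the Whole30-style carve-out; nothing else excluded — keep
E: has anchovy, so not fish-free; has egg, so not egg-free (and 1 more) — no
F: has coconut oil, so not coconut-free — no
G: has maize, so not Whole30-style; has fish sauce, so not fish-free — no
H: soy is permitted under the Whole30-style carve-out; nothing else excluded — valid
I: only canola oil and psyllium; none excluded — valid

A, D, H, I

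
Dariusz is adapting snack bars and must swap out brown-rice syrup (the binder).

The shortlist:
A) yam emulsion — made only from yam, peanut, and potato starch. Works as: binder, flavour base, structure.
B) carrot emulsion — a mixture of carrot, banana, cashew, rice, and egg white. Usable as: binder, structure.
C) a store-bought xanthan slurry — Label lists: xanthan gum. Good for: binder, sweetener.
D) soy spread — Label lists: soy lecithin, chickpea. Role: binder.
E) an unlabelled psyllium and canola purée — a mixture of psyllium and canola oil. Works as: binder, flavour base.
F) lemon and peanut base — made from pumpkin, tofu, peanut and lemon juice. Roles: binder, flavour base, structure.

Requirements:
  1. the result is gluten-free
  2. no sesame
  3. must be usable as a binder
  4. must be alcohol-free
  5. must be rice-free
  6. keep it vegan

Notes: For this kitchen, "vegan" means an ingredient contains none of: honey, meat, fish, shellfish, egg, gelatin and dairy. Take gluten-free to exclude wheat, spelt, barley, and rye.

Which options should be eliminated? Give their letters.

B

A: nothing on the exclusion list — OK
B: has egg white, so not vegan; has rice, so not rice-free — out
C: all constraints satisfied — keep
D: works as a binder, no sesame, gluten-free — OK
E: only psyllium and canola oil; none excluded — valid
F: peanut and tofu etc. — none of it excluded — keep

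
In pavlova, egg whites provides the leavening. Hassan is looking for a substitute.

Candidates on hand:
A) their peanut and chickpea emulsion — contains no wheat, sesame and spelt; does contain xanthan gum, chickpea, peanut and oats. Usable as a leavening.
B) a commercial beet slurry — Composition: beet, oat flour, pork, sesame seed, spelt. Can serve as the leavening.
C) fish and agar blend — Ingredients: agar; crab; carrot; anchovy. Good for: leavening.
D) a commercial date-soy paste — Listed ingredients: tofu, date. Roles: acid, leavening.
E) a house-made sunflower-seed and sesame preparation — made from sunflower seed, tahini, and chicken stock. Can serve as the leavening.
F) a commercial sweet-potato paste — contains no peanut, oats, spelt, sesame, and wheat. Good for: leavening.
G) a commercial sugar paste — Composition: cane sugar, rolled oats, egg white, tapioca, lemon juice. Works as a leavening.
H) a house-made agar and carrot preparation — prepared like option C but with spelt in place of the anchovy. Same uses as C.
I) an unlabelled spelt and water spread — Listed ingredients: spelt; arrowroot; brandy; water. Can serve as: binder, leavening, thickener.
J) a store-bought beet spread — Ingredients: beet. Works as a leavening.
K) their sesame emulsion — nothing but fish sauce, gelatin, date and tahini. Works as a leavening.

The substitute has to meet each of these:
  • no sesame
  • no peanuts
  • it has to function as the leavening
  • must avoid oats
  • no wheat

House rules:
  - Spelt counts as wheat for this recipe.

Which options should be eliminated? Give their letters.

A: has peanut, so not peanut-free; has oats, so not oat-free — out
B: has spelt, so not wheat-free; has sesame seed, so not sesame-free (and 1 more) — no
C: nothing on the exclusion list — keep
D: works as a leavening, no oats, no sesame — keep
E: has tahini, so not sesame-free — reject
F: all constraints satisfied — valid
G: has rolled oats, so not oat-free — no
H: has spelt, so not wheat-free — out
I: has spelt, so not wheat-free — no
J: only beet; none excluded — OK
K: has tahini, so not sesame-free — out

A, B, E, G, H, I, K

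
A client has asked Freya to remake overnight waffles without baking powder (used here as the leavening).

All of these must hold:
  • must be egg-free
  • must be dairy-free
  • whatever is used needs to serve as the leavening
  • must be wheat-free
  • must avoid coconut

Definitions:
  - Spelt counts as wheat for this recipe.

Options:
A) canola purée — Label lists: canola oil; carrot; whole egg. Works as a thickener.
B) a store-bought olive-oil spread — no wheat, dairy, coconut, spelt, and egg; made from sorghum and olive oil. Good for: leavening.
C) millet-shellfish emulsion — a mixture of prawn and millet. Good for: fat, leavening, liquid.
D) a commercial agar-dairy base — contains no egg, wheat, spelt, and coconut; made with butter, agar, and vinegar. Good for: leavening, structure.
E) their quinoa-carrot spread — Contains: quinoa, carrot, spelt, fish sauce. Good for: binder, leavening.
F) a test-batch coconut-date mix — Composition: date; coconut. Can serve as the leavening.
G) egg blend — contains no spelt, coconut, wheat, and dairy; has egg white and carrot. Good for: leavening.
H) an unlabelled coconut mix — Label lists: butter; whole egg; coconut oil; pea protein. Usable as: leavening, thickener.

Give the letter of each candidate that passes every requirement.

A: not usable as a leavening; has whole egg, so not egg-free — out
B: all constraints satisfied — valid
C: no coconut, wheat-free — valid
D: has butter, so not dairy-free — no
E: has spelt, so not wheat-free — no
F: has coconut, so not coconut-free — no
G: has egg white, so not egg-free — no
H: has whole egg, so not egg-free; has butter, so not dairy-free (and 1 more) — no

B, C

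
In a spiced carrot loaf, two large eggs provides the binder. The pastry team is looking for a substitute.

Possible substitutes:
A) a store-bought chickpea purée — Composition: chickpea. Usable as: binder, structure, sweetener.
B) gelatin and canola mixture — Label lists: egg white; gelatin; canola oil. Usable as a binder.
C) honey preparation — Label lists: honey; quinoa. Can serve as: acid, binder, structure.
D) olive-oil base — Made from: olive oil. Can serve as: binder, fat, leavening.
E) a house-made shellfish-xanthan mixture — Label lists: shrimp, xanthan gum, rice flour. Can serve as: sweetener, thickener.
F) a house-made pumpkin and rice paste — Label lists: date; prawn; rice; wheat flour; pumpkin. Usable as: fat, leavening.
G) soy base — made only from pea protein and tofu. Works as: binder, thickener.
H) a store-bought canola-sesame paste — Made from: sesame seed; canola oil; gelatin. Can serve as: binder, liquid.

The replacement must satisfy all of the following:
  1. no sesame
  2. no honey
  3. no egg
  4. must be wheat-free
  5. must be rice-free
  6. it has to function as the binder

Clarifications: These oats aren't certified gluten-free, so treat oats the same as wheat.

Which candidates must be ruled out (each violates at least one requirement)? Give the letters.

A: every rule checks out — OK
B: has egg white, so not egg-free — no
C: has honey, so not honey-free — out
D: every rule checks out — keep
E: not usable as a binder; has rice flour, so not rice-free — no
F: not usable as a binder; has rice, so not rice-free (and 1 more) — no
G: only tofu and pea protein; none excluded — keep
H: has sesame seed, so not sesame-free — out

B, C, E, F, H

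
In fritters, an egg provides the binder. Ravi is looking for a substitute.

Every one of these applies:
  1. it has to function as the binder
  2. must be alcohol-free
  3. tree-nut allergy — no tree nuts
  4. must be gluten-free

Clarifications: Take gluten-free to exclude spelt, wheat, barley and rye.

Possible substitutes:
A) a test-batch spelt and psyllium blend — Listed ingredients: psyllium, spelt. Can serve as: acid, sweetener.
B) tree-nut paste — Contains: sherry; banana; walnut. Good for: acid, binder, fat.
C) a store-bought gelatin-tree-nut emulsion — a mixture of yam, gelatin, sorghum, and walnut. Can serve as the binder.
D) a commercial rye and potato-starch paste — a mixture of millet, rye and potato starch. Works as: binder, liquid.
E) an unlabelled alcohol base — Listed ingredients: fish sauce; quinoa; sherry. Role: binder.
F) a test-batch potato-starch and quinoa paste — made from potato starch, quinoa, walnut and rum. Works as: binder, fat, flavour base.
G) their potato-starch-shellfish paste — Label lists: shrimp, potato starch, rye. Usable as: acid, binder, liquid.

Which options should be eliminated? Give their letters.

A, B, C, D, E, F, G

A: not usable as a binder; has spelt, so not gluten-free — out
B: has sherry, so not alcohol-free; has walnut, so not tree-nut-free — out
C: has walnut, so not tree-nut-free — reject
D: has rye, so not gluten-free — reject
E: has sherry, so not alcohol-free — no
F: has rum, so not alcohol-free; has walnut, so not tree-nut-free — no
G: has rye, so not gluten-free — out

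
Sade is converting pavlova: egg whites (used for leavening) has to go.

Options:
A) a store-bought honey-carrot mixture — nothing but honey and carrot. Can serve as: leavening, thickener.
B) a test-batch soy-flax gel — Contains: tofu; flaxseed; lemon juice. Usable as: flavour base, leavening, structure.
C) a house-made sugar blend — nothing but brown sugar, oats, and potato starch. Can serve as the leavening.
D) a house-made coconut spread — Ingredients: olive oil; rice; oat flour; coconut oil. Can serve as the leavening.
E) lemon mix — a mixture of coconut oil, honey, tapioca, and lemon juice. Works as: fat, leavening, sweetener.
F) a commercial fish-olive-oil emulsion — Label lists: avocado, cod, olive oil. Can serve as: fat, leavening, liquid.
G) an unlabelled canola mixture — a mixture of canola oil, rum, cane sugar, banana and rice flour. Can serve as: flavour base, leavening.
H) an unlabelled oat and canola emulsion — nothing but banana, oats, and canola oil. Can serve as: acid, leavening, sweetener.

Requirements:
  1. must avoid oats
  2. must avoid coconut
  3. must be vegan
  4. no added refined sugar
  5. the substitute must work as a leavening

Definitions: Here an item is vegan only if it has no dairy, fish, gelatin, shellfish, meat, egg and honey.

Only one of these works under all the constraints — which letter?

B

A: has honey, so not vegan — reject
B: all constraints satisfied — OK
C: has brown sugar, so not no-added-sugar; has oats, so not oat-free — no
D: has oat flour, so not oat-free; has coconut oil, so not coconut-free — out
E: has honey, so not vegan; has coconut oil, so not coconut-free — out
F: has cod, so not vegan — no
G: has cane sugar, so not no-added-sugar — no
H: has oats, so not oat-free — no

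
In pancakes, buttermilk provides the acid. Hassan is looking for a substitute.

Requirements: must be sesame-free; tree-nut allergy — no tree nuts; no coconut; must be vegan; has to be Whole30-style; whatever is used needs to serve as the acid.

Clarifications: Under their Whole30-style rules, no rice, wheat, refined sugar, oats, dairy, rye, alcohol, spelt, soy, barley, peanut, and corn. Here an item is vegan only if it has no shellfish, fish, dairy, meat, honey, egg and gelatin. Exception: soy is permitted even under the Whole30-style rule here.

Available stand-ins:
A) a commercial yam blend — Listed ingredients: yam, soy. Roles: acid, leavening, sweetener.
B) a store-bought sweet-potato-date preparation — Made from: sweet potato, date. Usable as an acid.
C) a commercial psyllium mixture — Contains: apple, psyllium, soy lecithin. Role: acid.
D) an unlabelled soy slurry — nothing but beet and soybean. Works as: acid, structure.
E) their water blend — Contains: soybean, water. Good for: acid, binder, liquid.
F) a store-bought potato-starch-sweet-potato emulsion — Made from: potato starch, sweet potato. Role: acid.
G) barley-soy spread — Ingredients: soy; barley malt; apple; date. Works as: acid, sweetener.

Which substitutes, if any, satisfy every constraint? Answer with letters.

A, B, C, D, E, F

A: soy is permitted under the Whole30-style carve-out; nothing else excluded — keep
B: only sweet potato and date; none excluded — OK
C: soy is permitted under the Whole30-style carve-out; nothing else excluded — valid
D: soy is permitted under the Whole30-style carve-out; nothing else excluded — keep
E: soy is permitted under the Whole30-style carve-out; nothing else excluded — keep
F: only potato starch and sweet potato; none excluded — keep
G: has barley malt, so not Whole30-style — no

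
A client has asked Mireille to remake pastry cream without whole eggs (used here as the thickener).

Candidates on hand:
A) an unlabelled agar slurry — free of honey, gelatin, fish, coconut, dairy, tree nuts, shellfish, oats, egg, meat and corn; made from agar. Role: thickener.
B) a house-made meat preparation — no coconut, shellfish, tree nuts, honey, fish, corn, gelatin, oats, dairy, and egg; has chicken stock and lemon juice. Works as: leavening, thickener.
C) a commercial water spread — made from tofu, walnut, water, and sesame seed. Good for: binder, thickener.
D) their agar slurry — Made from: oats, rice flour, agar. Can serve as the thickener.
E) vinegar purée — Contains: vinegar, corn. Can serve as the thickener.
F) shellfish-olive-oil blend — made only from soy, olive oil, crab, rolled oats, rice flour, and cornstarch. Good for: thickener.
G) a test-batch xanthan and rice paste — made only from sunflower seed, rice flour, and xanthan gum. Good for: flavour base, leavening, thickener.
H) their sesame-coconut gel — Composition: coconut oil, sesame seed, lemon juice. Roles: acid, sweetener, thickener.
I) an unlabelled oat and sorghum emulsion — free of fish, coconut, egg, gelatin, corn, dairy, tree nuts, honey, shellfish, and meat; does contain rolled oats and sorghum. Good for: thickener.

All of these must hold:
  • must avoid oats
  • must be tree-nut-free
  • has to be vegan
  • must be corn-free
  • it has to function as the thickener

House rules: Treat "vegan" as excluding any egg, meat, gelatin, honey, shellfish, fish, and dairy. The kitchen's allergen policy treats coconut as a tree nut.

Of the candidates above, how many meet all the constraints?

2

A: nothing on the exclusion list — keep
B: has chicken stock, so not vegan — out
C: has walnut, so not tree-nut-free — no
D: has oats, so not oat-free — no
E: has corn, so not corn-free — no
F: has crab, so not vegan; has rolled oats, so not oat-free (and 1 more) — reject
G: works as a thickener, no corn, vegan — OK
H: has coconut oil, so not tree-nut-free — out
I: has rolled oats, so not oat-free — reject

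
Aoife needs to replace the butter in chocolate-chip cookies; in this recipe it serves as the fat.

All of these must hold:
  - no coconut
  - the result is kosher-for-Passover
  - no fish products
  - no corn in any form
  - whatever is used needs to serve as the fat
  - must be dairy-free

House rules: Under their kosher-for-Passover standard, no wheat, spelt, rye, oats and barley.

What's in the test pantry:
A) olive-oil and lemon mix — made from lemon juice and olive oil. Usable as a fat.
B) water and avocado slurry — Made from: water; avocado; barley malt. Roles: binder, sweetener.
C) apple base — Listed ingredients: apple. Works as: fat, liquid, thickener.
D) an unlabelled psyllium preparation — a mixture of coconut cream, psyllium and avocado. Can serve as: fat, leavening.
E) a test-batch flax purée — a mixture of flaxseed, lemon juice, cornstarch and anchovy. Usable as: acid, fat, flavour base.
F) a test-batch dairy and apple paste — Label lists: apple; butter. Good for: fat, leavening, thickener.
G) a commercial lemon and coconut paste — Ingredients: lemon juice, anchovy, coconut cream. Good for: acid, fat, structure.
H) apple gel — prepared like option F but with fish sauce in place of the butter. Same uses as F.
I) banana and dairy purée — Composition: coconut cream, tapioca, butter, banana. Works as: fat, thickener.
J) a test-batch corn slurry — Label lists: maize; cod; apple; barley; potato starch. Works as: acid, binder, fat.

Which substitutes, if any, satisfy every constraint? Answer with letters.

A, C

A: nothing on the exclusion list — OK
B: not usable as a fat; has barley malt, so not kosher-for-Passover — reject
C: no corn, no dairy — keep
D: has coconut cream, so not coconut-free — no
E: has cornstarch, so not corn-free; has anchovy, so not fish-free — reject
F: has butter, so not dairy-free — reject
G: has coconut cream, so not coconut-free; has anchovy, so not fish-free — reject
H: has fish sauce, so not fish-free — no
I: has coconut cream, so not coconut-free; has butter, so not dairy-free — out
J: has barley, so not kosher-for-Passover; has maize, so not corn-free (and 1 more) — no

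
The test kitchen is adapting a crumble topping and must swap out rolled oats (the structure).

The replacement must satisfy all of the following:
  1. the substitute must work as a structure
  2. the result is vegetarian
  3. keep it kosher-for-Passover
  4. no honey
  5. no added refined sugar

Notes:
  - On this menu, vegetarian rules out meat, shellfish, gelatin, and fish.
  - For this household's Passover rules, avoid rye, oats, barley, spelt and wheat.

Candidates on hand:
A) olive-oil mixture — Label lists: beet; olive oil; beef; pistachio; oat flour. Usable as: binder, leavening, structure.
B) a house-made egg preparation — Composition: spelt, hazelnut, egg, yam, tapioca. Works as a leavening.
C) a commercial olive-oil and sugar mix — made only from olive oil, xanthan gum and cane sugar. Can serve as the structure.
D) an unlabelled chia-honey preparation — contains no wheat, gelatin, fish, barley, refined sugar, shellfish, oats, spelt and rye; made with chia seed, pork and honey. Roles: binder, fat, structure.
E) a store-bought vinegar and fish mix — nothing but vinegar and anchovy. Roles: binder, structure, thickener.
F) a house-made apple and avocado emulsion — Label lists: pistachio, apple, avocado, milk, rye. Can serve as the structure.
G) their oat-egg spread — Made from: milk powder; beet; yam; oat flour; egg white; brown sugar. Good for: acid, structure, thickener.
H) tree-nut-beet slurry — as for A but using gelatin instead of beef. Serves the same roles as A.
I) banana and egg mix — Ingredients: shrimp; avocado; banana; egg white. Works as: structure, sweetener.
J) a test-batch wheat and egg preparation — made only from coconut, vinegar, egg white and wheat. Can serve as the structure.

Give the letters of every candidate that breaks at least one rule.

A, B, C, D, E, F, G, H, I, J

A: has beef, so not vegetarian; has oat flour, so not kosher-for-Passover — out
B: not usable as a structure; has spelt, so not kosher-for-Passover — no
C: has cane sugar, so not no-added-sugar — reject
D: has pork, so not vegetarian; has honey, so not honey-free — reject
E: has anchovy, so not vegetarian — reject
F: has rye, so not kosher-for-Passover — reject
G: has oat flour, so not kosher-for-Passover; has brown sugar, so not no-added-sugar — reject
H: has gelatin, so not vegetarian; has oat flour, so not kosher-for-Passover — no
I: has shrimp, so not vegetarian — no
J: has wheat, so not kosher-for-Passover — out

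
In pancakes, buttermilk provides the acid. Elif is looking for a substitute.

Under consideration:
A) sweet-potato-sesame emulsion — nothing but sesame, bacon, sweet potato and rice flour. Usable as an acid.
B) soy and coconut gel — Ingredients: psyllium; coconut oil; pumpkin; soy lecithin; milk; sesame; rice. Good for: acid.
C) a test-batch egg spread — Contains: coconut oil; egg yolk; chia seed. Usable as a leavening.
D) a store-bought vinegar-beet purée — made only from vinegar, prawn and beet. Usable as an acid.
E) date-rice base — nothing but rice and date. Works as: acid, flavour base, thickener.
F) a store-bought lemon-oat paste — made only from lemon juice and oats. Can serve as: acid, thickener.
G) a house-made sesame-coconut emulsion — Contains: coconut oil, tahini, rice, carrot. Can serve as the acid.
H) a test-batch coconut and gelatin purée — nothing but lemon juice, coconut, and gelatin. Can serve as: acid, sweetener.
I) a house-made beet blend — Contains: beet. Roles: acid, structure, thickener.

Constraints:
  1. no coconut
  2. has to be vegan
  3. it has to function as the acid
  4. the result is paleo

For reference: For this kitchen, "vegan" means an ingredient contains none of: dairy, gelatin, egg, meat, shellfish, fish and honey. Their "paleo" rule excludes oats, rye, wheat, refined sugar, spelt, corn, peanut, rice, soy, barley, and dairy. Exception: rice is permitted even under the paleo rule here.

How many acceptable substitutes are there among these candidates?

2

A: has bacon, so not vegan — no
B: has milk, so not vegan; has milk, so not paleo (and 1 more) — out
C: not usable as an acid; has egg yolk, so not vegan (and 1 more) — reject
D: has prawn, so not vegan — no
E: rice is permitted under the paleo carve-out; nothing else excluded — valid
F: has oats, so not paleo — out
G: has coconut oil, so not coconut-free — no
H: has gelatin, so not vegan; has coconut, so not coconut-free — reject
I: all constraints satisfied — valid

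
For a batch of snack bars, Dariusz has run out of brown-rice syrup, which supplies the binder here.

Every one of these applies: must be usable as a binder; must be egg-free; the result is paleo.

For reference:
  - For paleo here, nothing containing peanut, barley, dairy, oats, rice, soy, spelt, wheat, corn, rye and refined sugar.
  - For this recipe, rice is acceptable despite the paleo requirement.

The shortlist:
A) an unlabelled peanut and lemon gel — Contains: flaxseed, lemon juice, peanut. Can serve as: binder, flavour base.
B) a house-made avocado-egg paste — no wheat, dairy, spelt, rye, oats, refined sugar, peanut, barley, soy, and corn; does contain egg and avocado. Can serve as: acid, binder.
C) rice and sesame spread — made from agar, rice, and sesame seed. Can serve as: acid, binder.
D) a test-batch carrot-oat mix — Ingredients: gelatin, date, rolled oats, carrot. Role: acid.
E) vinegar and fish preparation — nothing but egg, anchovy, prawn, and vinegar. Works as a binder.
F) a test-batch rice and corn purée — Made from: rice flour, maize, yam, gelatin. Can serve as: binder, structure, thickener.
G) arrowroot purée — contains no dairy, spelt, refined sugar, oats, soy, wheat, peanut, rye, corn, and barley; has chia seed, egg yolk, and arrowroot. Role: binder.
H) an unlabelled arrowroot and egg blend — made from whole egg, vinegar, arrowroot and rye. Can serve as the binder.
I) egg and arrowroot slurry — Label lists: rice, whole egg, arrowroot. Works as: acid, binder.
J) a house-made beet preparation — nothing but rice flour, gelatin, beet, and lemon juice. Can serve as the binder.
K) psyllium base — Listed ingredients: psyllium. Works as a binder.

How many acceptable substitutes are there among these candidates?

3

A: has peanut, so not paleo — reject
B: has egg, so not egg-free — reject
C: rice is permitted under the paleo carve-out; nothing else excluded — valid
D: not usable as a binder; has rolled oats, so not paleo — out
E: has egg, so not egg-free — no
F: has maize, so not paleo — reject
G: has egg yolk, so not egg-free — reject
H: has rye, so not paleo; has whole egg, so not egg-free — no
I: has whole egg, so not egg-free — reject
J: rice is permitted under the paleo carve-out; nothing else excluded — valid
K: works as a binder, no egg, paleo — OK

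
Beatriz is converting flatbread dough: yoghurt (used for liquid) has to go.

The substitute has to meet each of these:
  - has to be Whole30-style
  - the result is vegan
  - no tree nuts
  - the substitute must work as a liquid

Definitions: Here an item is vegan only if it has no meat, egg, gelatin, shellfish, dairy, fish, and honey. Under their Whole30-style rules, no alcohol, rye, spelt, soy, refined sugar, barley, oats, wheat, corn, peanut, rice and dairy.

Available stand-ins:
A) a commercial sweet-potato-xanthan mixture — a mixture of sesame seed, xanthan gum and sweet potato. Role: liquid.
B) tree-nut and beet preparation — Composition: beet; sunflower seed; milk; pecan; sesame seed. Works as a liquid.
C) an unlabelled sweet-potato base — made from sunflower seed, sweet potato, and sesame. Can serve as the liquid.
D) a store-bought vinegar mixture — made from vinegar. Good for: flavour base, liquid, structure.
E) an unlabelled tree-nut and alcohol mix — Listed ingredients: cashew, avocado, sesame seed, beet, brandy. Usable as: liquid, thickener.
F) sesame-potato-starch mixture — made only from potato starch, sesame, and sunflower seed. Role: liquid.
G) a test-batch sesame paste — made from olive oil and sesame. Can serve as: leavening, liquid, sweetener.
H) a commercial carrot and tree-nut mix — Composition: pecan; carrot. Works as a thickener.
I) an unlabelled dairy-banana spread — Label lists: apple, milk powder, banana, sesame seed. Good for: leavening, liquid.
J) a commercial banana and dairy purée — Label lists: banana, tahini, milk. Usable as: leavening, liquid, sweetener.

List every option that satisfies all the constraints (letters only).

A, C, D, F, G

A: no tree nuts, Whole30-style — valid
B: has milk, so not vegan; has milk, so not Whole30-style (and 1 more) — reject
C: only sesame, sweet potato, and sunflower seed; none excluded — OK
D: every rule checks out — valid
E: has brandy, so not Whole30-style; has cashew, so not tree-nut-free — no
F: all constraints satisfied — valid
G: every rule checks out — OK
H: not usable as a liquid; has pecan, so not tree-nut-free — reject
I: has milk powder, so not vegan; has milk powder, so not Whole30-style — reject
J: has milk, so not vegan; has milk, so not Whole30-style — out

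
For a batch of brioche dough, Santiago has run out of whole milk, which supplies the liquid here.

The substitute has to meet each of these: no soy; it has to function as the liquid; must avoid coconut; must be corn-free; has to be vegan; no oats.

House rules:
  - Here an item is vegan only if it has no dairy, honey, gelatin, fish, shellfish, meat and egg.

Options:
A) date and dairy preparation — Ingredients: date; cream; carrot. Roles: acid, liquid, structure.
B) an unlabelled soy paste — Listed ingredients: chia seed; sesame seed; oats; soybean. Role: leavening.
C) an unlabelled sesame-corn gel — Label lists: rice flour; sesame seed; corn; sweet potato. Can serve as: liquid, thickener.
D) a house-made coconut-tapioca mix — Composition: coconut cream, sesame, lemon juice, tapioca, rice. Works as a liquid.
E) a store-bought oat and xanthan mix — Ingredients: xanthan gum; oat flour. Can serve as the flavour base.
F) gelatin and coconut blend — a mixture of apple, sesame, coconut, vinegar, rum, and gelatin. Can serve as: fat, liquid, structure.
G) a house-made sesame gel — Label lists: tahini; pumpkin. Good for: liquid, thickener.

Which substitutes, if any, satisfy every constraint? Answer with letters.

G

A: has cream, so not vegan — out
B: not usable as a liquid; has soybean, so not soy-free (and 1 more) — no
C: has corn, so not corn-free — no
D: has coconut cream, so not coconut-free — reject
E: not usable as a liquid; has oat flour, so not oat-free — reject
F: has gelatin, so not vegan; has coconut, so not coconut-free — no
G: only tahini and pumpkin; none excluded — valid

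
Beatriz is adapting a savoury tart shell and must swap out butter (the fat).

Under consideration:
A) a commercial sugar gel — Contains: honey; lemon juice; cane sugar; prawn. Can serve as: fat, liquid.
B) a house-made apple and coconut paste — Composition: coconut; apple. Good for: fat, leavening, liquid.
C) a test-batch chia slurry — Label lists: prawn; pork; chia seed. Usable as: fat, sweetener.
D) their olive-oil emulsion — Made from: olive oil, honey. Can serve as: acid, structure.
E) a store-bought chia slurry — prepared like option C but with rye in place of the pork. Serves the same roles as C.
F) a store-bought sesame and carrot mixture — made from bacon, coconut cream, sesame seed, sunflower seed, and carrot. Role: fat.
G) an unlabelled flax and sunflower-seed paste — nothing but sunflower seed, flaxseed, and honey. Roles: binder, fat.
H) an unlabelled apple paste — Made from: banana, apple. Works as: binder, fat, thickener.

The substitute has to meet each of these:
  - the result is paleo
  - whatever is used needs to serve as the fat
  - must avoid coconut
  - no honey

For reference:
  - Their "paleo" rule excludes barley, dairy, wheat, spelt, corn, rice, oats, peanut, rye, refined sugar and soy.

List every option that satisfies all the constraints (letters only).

C, H

A: has cane sugar, so not paleo; has honey, so not honey-free — no
B: has coconut, so not coconut-free — out
C: no honey, paleo — keep
D: not usable as a fat; has honey, so not honey-free — reject
E: has rye, so not paleo — out
F: has coconut cream, so not coconut-free — no
G: has honey, so not honey-free — reject
H: works as a fat, no coconut, paleo — keep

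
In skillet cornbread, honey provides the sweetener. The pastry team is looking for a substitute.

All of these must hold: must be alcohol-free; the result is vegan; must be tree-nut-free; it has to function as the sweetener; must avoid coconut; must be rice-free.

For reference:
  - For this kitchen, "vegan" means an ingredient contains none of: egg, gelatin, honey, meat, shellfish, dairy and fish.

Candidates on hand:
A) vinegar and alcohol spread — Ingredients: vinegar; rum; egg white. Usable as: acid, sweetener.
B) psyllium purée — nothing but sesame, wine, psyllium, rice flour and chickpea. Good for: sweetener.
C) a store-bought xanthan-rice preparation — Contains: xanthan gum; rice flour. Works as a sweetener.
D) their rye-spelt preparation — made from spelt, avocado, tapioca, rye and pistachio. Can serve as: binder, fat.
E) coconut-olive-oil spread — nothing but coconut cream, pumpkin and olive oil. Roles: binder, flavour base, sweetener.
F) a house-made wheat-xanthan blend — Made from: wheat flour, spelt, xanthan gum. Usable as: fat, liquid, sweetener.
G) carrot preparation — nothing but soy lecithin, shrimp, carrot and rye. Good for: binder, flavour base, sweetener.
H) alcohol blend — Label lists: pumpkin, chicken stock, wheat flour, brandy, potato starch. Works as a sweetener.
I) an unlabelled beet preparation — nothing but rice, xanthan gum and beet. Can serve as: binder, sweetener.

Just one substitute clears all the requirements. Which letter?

A: has egg white, so not vegan; has rum, so not alcohol-free — no
B: has wine, so not alcohol-free; has rice flour, so not rice-free — no
C: has rice flour, so not rice-free — out
D: not usable as a sweetener; has pistachio, so not tree-nut-free — out
E: has coconut cream, so not coconut-free — reject
F: no coconut, no tree nuts — keep
G: has shrimp, so not vegan — reject
H: has chicken stock, so not vegan; has brandy, so not alcohol-free — no
I: has rice, so not rice-free — out

F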